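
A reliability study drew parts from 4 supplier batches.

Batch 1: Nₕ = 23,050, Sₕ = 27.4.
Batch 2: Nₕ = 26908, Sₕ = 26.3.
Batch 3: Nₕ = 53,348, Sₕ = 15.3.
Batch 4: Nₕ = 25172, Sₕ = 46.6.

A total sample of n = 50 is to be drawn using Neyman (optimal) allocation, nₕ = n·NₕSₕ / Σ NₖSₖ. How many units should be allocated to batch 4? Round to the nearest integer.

Σ NₕSₕ = 23050·27.4 + 26908·26.3 + 53348·15.3 + 25172·46.6 = 3328490.
Share for 4: 1173015.2/3328490 = 0.35242.
n_4 = 50 × 0.35242 = 17.621... → 18.

18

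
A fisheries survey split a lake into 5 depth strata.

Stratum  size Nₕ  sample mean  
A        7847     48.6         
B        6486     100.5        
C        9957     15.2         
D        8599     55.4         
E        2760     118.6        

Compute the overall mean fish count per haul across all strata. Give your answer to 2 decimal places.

N = 7847 + 6486 + 9957 + 8599 + 2760 = 35649.
The stratified mean weights each stratum mean by its population share Nₕ/N.
Σ Nₕx̄ₕ = 7847·48.6 + 6486·100.5 + 9957·15.2 + 8599·55.4 + 2760·118.6 = 381364.2 + 651843 + 151346.4 + 476384.6 + 327336 = 1988274.2.
Divide by N: 1988274.2 / 35649 = 55.7736... → 55.77.

55.77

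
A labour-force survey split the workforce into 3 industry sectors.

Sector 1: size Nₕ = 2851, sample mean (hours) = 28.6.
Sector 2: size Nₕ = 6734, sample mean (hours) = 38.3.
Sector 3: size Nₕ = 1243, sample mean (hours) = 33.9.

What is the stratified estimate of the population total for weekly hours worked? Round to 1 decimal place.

Population total = Σ Nₕ·x̄ₕ (each stratum's size times its mean).
2851·28.6 + 6734·38.3 + 1243·33.9 = 81538.6 + 257912.2 + 42137.7 = 381588.5.

381588.5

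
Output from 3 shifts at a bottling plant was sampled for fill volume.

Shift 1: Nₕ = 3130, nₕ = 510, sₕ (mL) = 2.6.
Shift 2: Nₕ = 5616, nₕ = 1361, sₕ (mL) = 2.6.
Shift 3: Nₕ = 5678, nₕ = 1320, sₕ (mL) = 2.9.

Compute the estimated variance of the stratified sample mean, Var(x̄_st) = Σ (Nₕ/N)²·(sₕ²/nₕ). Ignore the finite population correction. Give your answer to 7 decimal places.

N = 14424. Term for each stratum: Wₕ²sₕ²/nₕ.
Var(x̄_st) = 0.0006241569 + 0.0007529590 + 0.0009872824 = 0.0023643984 → 0.0023644.

0.0023644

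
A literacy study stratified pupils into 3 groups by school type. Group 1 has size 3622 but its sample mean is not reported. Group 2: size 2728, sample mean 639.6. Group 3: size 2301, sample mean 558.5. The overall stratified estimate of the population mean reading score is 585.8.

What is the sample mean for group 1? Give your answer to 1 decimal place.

562.6

N = 3622 + 2728 + 2301 = 8651.
Overall total = μ·N = 585.8·8651 = 5067755.8.
Subtract the known strata: 2728·639.6 + 2301·558.5 = 3029937.3.
Remaining total for group 1: 5067755.8 − 3029937.3 = 2037818.5.
Divide by its size: 2037818.5 / 3622 = 562.622... → 562.6.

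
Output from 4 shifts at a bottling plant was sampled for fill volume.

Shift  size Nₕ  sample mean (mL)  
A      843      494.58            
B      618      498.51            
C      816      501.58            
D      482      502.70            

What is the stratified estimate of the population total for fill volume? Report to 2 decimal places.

1376600.80

Estimate total by summing Nₕ·x̄ₕ over strata.
843·494.58 + 618·498.51 + 816·501.58 + 482·502.70 = 416930.94 + 308079.18 + 409289.28 + 242301.4 = 1376600.80.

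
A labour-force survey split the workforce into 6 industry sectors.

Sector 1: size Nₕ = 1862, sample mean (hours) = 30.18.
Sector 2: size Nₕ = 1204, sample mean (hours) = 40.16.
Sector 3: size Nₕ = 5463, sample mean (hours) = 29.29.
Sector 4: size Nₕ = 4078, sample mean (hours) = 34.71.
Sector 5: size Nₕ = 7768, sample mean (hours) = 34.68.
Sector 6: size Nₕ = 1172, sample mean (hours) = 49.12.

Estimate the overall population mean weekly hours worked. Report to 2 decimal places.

x̄_st = (Σ Nₕx̄ₕ) / (Σ Nₕ) = (1862·30.18 + 1204·40.16 + 5463·29.29 + 4078·34.71 + 7768·34.68 + 1172·49.12) / 21547
= 733069.33 / 21547 = 34.0219... → 34.02.

34.02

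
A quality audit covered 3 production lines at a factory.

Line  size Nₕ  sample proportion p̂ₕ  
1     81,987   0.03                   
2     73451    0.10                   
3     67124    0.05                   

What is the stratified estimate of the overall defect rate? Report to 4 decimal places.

0.0591

N = 81987 + 73451 + 67124 = 222562.
Overall proportion = Σ (Nₕ/N)·p̂ₕ.
Σ Nₕp̂ₕ = 2459.61 + 7345.1 + 3356.2 = 13160.91.
13160.91 / 222562 = 0.059134... → 0.0591.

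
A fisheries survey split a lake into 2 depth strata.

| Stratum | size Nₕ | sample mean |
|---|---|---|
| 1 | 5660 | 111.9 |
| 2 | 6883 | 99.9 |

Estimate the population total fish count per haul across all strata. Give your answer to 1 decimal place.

Estimate total by summing Nₕ·x̄ₕ over strata.
5660·111.9 + 6883·99.9 = 633354 + 687611.7 = 1320965.7.

1320965.7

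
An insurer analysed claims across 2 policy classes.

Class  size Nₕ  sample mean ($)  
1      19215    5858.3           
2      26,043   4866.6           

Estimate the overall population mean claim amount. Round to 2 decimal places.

N = 45258; weights Wₕ = Nₕ/N = (0.4246, 0.5754).
x̄_st = Σ Wₕ·x̄ₕ = 0.4246·5858.3 + 0.5754·4866.6 ≈ 5287.6419...
→ 5287.64.

5287.64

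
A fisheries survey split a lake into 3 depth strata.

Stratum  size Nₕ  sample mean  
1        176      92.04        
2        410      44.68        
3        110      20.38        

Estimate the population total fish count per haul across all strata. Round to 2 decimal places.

36759.64

Population total = Σ Nₕ·x̄ₕ (each stratum's size times its mean).
176·92.04 + 410·44.68 + 110·20.38 = 16199.04 + 18318.8 + 2241.8 = 36759.64.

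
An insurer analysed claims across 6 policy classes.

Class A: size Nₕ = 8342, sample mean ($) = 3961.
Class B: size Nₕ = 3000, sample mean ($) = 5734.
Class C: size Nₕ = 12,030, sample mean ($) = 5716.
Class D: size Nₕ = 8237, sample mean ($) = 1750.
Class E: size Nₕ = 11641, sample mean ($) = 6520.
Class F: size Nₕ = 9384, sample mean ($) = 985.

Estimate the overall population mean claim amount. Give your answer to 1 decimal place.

4152.6

N = 8342 + 3000 + 12030 + 8237 + 11641 + 9384 = 52634.
Overall mean = Σ (Nₕ/N)·x̄ₕ — weight by population share, not a simple average.
Σ Nₕx̄ₕ = 8342·3961 + 3000·5734 + 12030·5716 + 8237·1750 + 11641·6520 + 9384·985 = 33042662 + 17202000 + 68763480 + 14414750 + 75899320 + 9243240 = 218565452.
Divide by N: 218565452 / 52634 = 4152.553... → 4152.6.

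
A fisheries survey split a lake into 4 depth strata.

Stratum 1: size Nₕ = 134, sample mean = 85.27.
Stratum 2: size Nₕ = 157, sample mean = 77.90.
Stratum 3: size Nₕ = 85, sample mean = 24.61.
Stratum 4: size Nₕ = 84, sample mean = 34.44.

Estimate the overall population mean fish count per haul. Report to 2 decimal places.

62.26

N = 460; weights Wₕ = Nₕ/N = (0.2913, 0.3413, 0.1848, 0.1826).
x̄_st = Σ Wₕ·x̄ₕ = 0.2913·85.27 + 0.3413·77.90 + 0.1848·24.61 + 0.1826·34.44 ≈ 62.2637...
→ 62.26.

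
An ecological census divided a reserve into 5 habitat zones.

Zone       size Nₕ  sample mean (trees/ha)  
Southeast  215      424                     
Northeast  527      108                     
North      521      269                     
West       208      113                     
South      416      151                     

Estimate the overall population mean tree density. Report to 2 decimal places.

N = 1887; weights Wₕ = Nₕ/N = (0.1139, 0.2793, 0.2761, 0.1102, 0.2205).
x̄_st = Σ Wₕ·x̄ₕ = 0.1139·424 + 0.2793·108 + 0.2761·269 + 0.1102·113 + 0.2205·151 ≈ 198.4870...
→ 198.49.

198.49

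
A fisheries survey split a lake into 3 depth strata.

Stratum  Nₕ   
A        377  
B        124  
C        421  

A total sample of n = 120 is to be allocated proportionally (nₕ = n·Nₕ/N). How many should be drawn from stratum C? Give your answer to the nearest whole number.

55

N = 377 + 124 + 421 = 922.
n_C = 120·421/922 = 54.794... → 55.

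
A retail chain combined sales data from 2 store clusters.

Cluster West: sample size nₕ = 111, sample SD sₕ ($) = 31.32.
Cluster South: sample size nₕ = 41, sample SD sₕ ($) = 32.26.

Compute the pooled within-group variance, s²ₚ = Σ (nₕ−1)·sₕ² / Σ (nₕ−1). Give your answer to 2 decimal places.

996.88

West: (111−1)·31.32² = 110·980.9424 = 107903.664
South: (41−1)·32.26² = 40·1040.7076 = 41628.304
Numerator = 149531.968; denominator = Σ(nₕ−1) = 150.
s²ₚ = 149531.968/150 = 996.8798... → 996.88.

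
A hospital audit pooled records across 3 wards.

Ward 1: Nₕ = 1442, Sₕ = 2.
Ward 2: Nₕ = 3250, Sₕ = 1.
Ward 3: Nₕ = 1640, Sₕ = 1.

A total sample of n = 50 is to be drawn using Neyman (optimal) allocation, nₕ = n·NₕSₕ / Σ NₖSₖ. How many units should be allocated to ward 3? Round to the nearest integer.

11

Σ NₕSₕ = 1442·2 + 3250·1 + 1640·1 = 7774.
Share for 3: 1640/7774 = 0.21096.
n_3 = 50 × 0.21096 = 10.548... → 11.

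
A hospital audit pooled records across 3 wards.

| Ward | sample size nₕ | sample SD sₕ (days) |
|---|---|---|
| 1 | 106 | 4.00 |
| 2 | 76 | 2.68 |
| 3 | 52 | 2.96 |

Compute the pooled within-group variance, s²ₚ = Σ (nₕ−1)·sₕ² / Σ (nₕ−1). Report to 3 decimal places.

Degrees of freedom: 105 + 75 + 51 = 231.
Σ(nₕ−1)sₕ² = 105·16 + 75·7.1824 + 51·8.7616 = 2665.5216.
s²ₚ = 2665.5216 / 231 = 11.53905... → 11.539.

11.539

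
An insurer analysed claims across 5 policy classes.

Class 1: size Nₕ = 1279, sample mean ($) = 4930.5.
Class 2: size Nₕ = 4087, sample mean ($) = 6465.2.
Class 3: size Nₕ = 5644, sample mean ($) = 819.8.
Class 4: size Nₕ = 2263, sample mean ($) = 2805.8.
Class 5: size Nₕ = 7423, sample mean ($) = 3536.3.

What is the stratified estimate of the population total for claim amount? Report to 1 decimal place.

69955813.4

Estimate total by summing Nₕ·x̄ₕ over strata.
1279·4930.5 + 4087·6465.2 + 5644·819.8 + 2263·2805.8 + 7423·3536.3 = 6306109.5 + 26423272.4 + 4626951.2 + 6349525.4 + 26249954.9 = 69955813.4.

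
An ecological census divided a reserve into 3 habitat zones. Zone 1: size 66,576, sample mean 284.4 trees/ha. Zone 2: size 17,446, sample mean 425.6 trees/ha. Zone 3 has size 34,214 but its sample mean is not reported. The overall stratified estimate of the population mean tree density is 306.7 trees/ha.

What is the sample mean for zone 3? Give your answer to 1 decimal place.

Σ Nₕx̄ₕ = N·μ, so 34214·x̄_3 = 118236·306.7 − (66576·284.4 + 17446·425.6).
= 36262981.2 − 26359232 = 9903749.2.
x̄_3 = 9903749.2 / 34214 = 289.465... → 289.5.

289.5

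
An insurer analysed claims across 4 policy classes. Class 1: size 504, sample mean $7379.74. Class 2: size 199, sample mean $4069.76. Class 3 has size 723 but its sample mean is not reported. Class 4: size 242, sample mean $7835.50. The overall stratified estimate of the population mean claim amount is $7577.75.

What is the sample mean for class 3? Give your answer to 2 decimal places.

8595.06

N = 504 + 199 + 723 + 242 = 1668.
Overall total = μ·N = 7577.75·1668 = 12639687.
Subtract the known strata: 504·7379.74 + 199·4069.76 + 242·7835.50 = 6425462.2.
Remaining total for class 3: 12639687 − 6425462.2 = 6214224.8.
Divide by its size: 6214224.8 / 723 = 8595.0550... → 8595.06.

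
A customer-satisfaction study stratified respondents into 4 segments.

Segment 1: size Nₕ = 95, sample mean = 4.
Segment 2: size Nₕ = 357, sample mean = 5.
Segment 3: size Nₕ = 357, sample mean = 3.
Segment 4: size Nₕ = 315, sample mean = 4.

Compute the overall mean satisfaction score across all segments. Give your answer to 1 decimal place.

N = 1124; weights Wₕ = Nₕ/N = (0.0845, 0.3176, 0.3176, 0.2802).
x̄_st = Σ Wₕ·x̄ₕ = 0.0845·4 + 0.3176·5 + 0.3176·3 + 0.2802·4 ≈ 4
→ 4.0.

4.0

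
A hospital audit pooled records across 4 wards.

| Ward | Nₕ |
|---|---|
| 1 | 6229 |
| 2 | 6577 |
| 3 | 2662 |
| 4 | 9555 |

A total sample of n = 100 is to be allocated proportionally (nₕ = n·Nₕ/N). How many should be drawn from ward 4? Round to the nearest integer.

38

Share of ward 4 = 9555/25023 = 0.38185.
Allocate 100 × 0.38185 = 38.185... → 38.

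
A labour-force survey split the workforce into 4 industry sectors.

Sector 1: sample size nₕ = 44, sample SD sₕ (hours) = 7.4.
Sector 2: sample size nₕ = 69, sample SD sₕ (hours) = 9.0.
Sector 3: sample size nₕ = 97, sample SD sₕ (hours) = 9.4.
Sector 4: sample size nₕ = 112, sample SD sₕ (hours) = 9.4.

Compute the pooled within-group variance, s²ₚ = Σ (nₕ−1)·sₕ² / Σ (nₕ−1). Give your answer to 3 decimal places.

82.243

Degrees of freedom: 43 + 68 + 96 + 111 = 318.
Σ(nₕ−1)sₕ² = 43·54.76 + 68·81 + 96·88.36 + 111·88.36 = 26153.2.
s²ₚ = 26153.2 / 318 = 82.24277... → 82.243.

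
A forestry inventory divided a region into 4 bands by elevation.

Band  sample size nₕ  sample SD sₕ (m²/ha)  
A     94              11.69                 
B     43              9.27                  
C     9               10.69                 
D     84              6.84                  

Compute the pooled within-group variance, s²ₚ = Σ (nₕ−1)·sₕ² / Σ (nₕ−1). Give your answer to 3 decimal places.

93.432

Degrees of freedom: 93 + 42 + 8 + 83 = 226.
Σ(nₕ−1)sₕ² = 93·136.6561 + 42·85.9329 + 8·114.2761 + 83·46.7856 = 21115.6127.
s²ₚ = 21115.6127 / 226 = 93.43191... → 93.432.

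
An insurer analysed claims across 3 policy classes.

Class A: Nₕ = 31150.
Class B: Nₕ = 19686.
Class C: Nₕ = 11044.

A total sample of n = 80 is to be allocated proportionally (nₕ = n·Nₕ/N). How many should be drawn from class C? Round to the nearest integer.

Share of class C = 11044/61880 = 0.17847.
Allocate 80 × 0.17847 = 14.278... → 14.

14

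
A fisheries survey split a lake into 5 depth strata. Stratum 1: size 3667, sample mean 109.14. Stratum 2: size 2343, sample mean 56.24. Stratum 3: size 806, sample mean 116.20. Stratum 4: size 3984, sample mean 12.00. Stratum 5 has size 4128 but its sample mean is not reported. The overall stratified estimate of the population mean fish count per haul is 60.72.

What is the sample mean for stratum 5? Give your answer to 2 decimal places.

Σ Nₕx̄ₕ = N·μ, so 4128·x̄_5 = 14928·60.72 − (3667·109.14 + 2343·56.24 + 806·116.20 + 3984·12.00).
= 906428.16 − 673451.9 = 232976.26.
x̄_5 = 232976.26 / 4128 = 56.4380... → 56.44.

56.44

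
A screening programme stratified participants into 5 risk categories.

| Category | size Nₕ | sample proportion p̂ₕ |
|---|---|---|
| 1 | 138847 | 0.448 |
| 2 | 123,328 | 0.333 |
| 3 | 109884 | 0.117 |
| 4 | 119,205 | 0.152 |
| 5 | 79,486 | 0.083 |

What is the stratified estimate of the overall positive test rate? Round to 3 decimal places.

0.247

N = 138847 + 123328 + 109884 + 119205 + 79486 = 570750.
Overall proportion = Σ (Nₕ/N)·p̂ₕ.
Σ Nₕp̂ₕ = 62203.456 + 41068.224 + 12856.428 + 18119.16 + 6597.338 = 140844.606.
140844.606 / 570750 = 0.24677... → 0.247.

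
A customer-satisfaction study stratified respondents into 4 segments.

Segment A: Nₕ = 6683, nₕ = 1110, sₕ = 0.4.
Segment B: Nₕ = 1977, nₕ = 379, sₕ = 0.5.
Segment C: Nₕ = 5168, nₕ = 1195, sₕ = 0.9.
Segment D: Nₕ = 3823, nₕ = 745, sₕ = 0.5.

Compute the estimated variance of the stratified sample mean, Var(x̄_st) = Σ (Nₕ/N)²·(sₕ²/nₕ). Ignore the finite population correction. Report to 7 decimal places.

N = 17651. Term for each stratum: Wₕ²sₕ²/nₕ.
Var(x̄_st) = 0.0000206634 + 0.0000082751 + 0.0000581063 + 0.0000157418 = 0.0001027866 → 0.0001028.

0.0001028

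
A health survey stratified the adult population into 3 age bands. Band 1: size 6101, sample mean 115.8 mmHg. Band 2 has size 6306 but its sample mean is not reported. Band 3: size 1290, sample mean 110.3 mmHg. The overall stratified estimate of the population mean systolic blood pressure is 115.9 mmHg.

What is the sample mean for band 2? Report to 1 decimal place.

117.1

N = 6101 + 6306 + 1290 = 13697.
Overall total = μ·N = 115.9·13697 = 1587482.3.
Subtract the known strata: 6101·115.8 + 1290·110.3 = 848782.8.
Remaining total for band 2: 1587482.3 − 848782.8 = 738699.5.
Divide by its size: 738699.5 / 6306 = 117.142... → 117.1.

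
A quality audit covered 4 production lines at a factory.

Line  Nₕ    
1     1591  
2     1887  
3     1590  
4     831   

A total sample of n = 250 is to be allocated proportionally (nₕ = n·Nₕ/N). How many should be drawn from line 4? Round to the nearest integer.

Share of line 4 = 831/5899 = 0.14087.
Allocate 250 × 0.14087 = 35.218... → 35.

35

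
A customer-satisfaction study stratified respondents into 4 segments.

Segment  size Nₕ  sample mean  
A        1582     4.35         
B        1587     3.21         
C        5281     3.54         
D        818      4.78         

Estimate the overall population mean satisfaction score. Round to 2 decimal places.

x̄_st = (Σ Nₕx̄ₕ) / (Σ Nₕ) = (1582·4.35 + 1587·3.21 + 5281·3.54 + 818·4.78) / 9268
= 34580.75 / 9268 = 3.7312... → 3.73.

3.73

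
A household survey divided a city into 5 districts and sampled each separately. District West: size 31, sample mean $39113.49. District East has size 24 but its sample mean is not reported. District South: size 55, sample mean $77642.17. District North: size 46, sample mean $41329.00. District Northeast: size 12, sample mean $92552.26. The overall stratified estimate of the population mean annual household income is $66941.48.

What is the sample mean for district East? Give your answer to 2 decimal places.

114648.75

Σ Nₕx̄ₕ = N·μ, so 24·x̄_East = 168·66941.48 − (31·39113.49 + 55·77642.17 + 46·41329.00 + 12·92552.26).
= 11246168.64 − 8494598.66 = 2751569.98.
x̄_East = 2751569.98 / 24 = 114648.7492... → 114648.75.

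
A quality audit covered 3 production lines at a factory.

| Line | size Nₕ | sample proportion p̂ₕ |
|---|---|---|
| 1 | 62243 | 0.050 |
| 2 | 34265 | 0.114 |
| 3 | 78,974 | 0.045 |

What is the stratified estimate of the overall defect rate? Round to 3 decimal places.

N = 62243 + 34265 + 78974 = 175482.
Overall proportion = Σ (Nₕ/N)·p̂ₕ.
Σ Nₕp̂ₕ = 3112.15 + 3906.21 + 3553.83 = 10572.19.
10572.19 / 175482 = 0.06025... → 0.060.

0.060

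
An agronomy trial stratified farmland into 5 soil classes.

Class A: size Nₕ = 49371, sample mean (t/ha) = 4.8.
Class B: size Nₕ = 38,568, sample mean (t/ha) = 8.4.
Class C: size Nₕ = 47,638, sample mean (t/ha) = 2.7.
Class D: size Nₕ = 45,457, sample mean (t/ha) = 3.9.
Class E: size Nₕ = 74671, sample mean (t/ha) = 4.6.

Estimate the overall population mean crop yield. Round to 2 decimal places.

4.73

x̄_st = (Σ Nₕx̄ₕ) / (Σ Nₕ) = (49371·4.8 + 38568·8.4 + 47638·2.7 + 45457·3.9 + 74671·4.6) / 255705
= 1210343.5 / 255705 = 4.7334... → 4.73.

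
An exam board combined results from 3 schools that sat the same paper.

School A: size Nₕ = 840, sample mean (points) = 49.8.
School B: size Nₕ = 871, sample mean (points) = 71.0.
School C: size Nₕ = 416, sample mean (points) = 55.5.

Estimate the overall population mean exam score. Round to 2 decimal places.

N = 2127; weights Wₕ = Nₕ/N = (0.3949, 0.4095, 0.1956).
x̄_st = Σ Wₕ·x̄ₕ = 0.3949·49.8 + 0.4095·71.0 + 0.1956·55.5 ≈ 59.5961...
→ 59.60.

59.60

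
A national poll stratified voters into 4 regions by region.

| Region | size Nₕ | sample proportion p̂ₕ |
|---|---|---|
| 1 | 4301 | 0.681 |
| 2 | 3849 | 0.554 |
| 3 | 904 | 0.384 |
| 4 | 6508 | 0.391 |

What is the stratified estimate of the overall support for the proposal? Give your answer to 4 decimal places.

0.5111

Wₕ = Nₕ/N with N = 15562: 0.2764, 0.2473, 0.0581, 0.4182.
p̂_st = 0.2764·0.681 + 0.2473·0.554 + 0.0581·0.384 + 0.4182·0.391 ≈ 0.511058... → 0.5111.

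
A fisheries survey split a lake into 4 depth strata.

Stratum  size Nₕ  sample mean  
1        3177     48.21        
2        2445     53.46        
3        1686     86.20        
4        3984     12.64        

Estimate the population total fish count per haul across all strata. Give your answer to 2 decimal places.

479563.83

1: 3177·48.21 = 153163.17
2: 2445·53.46 = 130709.7
3: 1686·86.20 = 145333.2
4: 3984·12.64 = 50357.76
τ̂ = Σ Nₕx̄ₕ = 479563.83.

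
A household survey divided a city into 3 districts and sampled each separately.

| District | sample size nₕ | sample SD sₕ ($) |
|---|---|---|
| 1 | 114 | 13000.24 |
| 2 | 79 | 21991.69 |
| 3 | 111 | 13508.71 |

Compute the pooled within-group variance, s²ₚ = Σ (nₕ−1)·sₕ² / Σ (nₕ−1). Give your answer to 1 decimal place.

Degrees of freedom: 113 + 78 + 110 = 301.
Σ(nₕ−1)sₕ² = 113·169006240.0576 + 78·483634429.0561 + 110·182485245.8641 = 76894567637.9356.
s²ₚ = 76894567637.9356 / 301 = 255463679.860... → 255463679.9.

255463679.9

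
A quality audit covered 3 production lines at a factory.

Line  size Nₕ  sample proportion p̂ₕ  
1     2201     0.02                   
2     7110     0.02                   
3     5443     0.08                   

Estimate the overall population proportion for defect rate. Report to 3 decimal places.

0.042

Wₕ = Nₕ/N with N = 14754: 0.1492, 0.4819, 0.3689.
p̂_st = 0.1492·0.02 + 0.4819·0.02 + 0.3689·0.08 ≈ 0.04214... → 0.042.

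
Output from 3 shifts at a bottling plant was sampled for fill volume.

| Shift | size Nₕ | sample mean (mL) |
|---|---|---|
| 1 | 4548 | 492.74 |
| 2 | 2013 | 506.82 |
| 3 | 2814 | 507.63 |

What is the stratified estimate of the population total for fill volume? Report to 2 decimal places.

1: 4548·492.74 = 2240981.52
2: 2013·506.82 = 1020228.66
3: 2814·507.63 = 1428470.82
τ̂ = Σ Nₕx̄ₕ = 4689681.00.

4689681.00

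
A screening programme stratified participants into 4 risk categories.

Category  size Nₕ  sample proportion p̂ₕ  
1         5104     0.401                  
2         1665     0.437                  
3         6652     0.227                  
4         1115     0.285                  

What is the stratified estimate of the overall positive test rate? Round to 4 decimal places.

0.3166

N = 5104 + 1665 + 6652 + 1115 = 14536.
Overall proportion = Σ (Nₕ/N)·p̂ₕ.
Σ Nₕp̂ₕ = 2046.704 + 727.605 + 1510.004 + 317.775 = 4602.088.
4602.088 / 14536 = 0.316599... → 0.3166.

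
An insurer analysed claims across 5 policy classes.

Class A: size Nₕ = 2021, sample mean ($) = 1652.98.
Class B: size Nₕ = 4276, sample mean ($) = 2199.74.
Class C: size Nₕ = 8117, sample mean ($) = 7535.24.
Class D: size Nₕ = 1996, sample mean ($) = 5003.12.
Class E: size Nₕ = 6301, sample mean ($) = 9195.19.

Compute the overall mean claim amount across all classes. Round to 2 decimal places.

N = 22711; weights Wₕ = Nₕ/N = (0.0890, 0.1883, 0.3574, 0.0879, 0.2774).
x̄_st = Σ Wₕ·x̄ₕ = 0.0890·1652.98 + 0.1883·2199.74 + 0.3574·7535.24 + 0.0879·5003.12 + 0.2774·9195.19 ≈ 6245.2302...
→ 6245.23.

6245.23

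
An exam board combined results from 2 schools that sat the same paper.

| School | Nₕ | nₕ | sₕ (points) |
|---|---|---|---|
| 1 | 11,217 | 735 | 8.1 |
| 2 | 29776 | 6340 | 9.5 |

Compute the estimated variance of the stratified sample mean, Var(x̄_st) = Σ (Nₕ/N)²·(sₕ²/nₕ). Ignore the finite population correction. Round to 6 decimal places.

0.014194

N = 40993. Term for each stratum: Wₕ²sₕ²/nₕ.
Var(x̄_st) = 0.006683697 + 0.007510542 = 0.014194238 → 0.014194.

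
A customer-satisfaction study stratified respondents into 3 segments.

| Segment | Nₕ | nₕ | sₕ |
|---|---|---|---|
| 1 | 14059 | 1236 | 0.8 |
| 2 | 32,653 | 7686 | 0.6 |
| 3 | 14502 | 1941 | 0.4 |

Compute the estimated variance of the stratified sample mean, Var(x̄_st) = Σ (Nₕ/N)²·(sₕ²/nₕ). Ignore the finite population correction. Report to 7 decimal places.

0.0000453

N = 61214; Wₕ = Nₕ/N.
segment 1: (14059/61214)²·0.8²/1236 = 0.0000273130
segment 2: (32653/61214)²·0.6²/7686 = 0.0000133274
segment 3: (14502/61214)²·0.4²/1941 = 0.0000046265
Sum = 0.0000452669 → 0.0000453.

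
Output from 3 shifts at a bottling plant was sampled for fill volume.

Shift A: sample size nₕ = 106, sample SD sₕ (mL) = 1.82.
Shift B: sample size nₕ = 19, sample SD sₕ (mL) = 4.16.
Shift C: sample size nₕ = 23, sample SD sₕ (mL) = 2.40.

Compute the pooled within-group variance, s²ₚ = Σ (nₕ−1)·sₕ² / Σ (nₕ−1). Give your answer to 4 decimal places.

5.4208

Degrees of freedom: 105 + 18 + 22 = 145.
Σ(nₕ−1)sₕ² = 105·3.3124 + 18·17.3056 + 22·5.76 = 786.0228.
s²ₚ = 786.0228 / 145 = 5.420847... → 5.4208.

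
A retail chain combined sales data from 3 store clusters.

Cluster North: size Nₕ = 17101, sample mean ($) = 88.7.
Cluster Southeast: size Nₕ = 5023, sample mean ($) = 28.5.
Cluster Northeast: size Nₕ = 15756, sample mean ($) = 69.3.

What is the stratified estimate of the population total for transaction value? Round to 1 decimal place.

2751905.0

North: 17101·88.7 = 1516858.7
Southeast: 5023·28.5 = 143155.5
Northeast: 15756·69.3 = 1091890.8
τ̂ = Σ Nₕx̄ₕ = 2751905.0.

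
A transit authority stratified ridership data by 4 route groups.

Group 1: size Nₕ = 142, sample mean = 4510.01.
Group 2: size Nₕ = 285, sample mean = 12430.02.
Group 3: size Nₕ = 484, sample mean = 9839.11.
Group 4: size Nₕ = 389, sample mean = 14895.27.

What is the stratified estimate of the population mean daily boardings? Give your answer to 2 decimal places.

11337.97

N = 142 + 285 + 484 + 389 = 1300.
Overall mean = Σ (Nₕ/N)·x̄ₕ — weight by population share, not a simple average.
Σ Nₕx̄ₕ = 142·4510.01 + 285·12430.02 + 484·9839.11 + 389·14895.27 = 640421.42 + 3542555.7 + 4762129.24 + 5794260.03 = 14739366.39.
Divide by N: 14739366.39 / 1300 = 11337.9741... → 11337.97.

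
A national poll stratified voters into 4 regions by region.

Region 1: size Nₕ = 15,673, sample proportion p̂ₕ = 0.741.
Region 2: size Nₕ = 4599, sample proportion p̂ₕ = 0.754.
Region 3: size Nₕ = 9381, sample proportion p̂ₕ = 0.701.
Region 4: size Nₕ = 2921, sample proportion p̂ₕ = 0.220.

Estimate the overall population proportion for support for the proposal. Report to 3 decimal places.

N = 15673 + 4599 + 9381 + 2921 = 32574.
Overall proportion = Σ (Nₕ/N)·p̂ₕ.
Σ Nₕp̂ₕ = 11613.693 + 3467.646 + 6576.081 + 642.62 = 22300.04.
22300.04 / 32574 = 0.68460... → 0.685.

0.685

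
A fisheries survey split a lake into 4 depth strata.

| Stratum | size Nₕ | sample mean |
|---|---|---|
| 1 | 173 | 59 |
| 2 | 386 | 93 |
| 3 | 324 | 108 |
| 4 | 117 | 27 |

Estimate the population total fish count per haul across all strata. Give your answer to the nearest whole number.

1: 173·59 = 10207
2: 386·93 = 35898
3: 324·108 = 34992
4: 117·27 = 3159
τ̂ = Σ Nₕx̄ₕ = 84256.

84256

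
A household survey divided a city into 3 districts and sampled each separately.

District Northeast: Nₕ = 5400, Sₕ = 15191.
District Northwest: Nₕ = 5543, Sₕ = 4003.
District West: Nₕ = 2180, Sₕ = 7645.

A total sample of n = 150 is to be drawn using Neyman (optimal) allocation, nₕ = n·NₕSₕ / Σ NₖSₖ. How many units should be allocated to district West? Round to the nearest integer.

21

Northeast: NₕSₕ = 5400·15191 = 82031400
Northwest: NₕSₕ = 5543·4003 = 22188629
West: NₕSₕ = 2180·7645 = 16666100
Σ NₕSₕ = 120886129.
n_West = 150·16666100/120886129 = 20.680... → 21.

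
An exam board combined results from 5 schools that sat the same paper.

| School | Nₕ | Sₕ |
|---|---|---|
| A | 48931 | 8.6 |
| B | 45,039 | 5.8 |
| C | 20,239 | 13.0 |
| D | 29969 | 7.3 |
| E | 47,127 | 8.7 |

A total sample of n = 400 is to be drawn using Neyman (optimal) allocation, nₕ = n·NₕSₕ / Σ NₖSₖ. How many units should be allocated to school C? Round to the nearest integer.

67

A: NₕSₕ = 48931·8.6 = 420806.6
B: NₕSₕ = 45039·5.8 = 261226.2
C: NₕSₕ = 20239·13.0 = 263107
D: NₕSₕ = 29969·7.3 = 218773.7
E: NₕSₕ = 47127·8.7 = 410004.9
Σ NₕSₕ = 1573918.4.
n_C = 400·263107/1573918.4 = 66.867... → 67.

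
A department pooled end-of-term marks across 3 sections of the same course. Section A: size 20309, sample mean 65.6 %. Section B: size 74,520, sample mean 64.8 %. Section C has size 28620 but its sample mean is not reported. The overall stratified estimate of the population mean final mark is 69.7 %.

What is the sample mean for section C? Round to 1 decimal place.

Σ Nₕx̄ₕ = N·μ, so 28620·x̄_C = 123449·69.7 − (20309·65.6 + 74520·64.8).
= 8604395.3 − 6161166.4 = 2443228.9.
x̄_C = 2443228.9 / 28620 = 85.368... → 85.4.

85.4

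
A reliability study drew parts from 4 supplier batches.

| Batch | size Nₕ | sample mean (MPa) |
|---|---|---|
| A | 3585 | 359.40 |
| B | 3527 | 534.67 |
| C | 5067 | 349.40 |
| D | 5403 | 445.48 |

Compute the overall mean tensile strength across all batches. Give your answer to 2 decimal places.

N = 3585 + 3527 + 5067 + 5403 = 17582.
Weight each subgroup mean by Nₕ/N and sum.
Σ Nₕx̄ₕ = 3585·359.40 + 3527·534.67 + 5067·349.40 + 5403·445.48 = 1288449 + 1885781.09 + 1770409.8 + 2406928.44 = 7351568.33.
Divide by N: 7351568.33 / 17582 = 418.1304... → 418.13.

418.13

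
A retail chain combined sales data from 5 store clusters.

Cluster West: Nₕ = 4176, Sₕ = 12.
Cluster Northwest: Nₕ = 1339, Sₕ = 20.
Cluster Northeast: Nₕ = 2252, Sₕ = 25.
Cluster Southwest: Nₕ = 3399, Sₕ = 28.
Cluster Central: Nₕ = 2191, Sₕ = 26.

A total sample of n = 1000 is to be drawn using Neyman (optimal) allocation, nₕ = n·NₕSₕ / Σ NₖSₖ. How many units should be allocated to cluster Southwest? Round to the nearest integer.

West: NₕSₕ = 4176·12 = 50112
Northwest: NₕSₕ = 1339·20 = 26780
Northeast: NₕSₕ = 2252·25 = 56300
Southwest: NₕSₕ = 3399·28 = 95172
Central: NₕSₕ = 2191·26 = 56966
Σ NₕSₕ = 285330.
n_Southwest = 1000·95172/285330 = 333.551... → 334.

334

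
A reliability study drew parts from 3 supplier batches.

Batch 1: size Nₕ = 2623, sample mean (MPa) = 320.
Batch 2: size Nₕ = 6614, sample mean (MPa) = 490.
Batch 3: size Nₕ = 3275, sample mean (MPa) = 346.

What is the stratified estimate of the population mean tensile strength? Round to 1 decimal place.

N = 12512; weights Wₕ = Nₕ/N = (0.2096, 0.5286, 0.2617).
x̄_st = Σ Wₕ·x̄ₕ = 0.2096·320 + 0.5286·490 + 0.2617·346 ≈ 416.670...
→ 416.7.

416.7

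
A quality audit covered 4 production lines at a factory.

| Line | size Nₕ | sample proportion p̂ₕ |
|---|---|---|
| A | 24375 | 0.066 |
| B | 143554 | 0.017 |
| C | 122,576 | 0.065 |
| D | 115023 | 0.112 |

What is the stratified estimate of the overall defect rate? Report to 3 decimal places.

0.061

N = 24375 + 143554 + 122576 + 115023 = 405528.
Overall proportion = Σ (Nₕ/N)·p̂ₕ.
Σ Nₕp̂ₕ = 1608.75 + 2440.418 + 7967.44 + 12882.576 = 24899.184.
24899.184 / 405528 = 0.06140... → 0.061.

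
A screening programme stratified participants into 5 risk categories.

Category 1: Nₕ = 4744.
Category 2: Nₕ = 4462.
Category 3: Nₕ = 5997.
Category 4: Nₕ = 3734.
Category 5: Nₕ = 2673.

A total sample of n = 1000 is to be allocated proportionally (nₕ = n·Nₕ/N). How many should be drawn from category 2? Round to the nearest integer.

206

N = 4744 + 4462 + 5997 + 3734 + 2673 = 21610.
n_2 = 1000·4462/21610 = 206.478... → 206.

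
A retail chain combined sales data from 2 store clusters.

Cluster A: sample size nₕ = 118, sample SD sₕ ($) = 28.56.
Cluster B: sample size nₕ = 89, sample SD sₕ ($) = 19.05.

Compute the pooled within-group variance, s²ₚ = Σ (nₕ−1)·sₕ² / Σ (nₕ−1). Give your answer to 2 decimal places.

621.31

Degrees of freedom: 117 + 88 = 205.
Σ(nₕ−1)sₕ² = 117·815.6736 + 88·362.9025 = 127369.2312.
s²ₚ = 127369.2312 / 205 = 621.3133... → 621.31.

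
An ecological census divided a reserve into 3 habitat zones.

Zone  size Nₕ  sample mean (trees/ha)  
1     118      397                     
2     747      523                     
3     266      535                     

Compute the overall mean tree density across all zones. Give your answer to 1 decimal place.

x̄_st = (Σ Nₕx̄ₕ) / (Σ Nₕ) = (118·397 + 747·523 + 266·535) / 1131
= 579837 / 1131 = 512.676... → 512.7.

512.7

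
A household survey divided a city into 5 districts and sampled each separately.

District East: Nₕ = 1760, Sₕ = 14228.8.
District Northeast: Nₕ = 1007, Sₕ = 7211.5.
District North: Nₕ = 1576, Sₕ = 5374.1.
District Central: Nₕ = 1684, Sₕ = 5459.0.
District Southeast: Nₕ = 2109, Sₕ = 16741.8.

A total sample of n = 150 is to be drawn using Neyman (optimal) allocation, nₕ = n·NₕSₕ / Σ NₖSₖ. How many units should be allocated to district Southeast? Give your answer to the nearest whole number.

62

East: NₕSₕ = 1760·14228.8 = 25042688
Northeast: NₕSₕ = 1007·7211.5 = 7261980.5
North: NₕSₕ = 1576·5374.1 = 8469581.6
Central: NₕSₕ = 1684·5459.0 = 9192956
Southeast: NₕSₕ = 2109·16741.8 = 35308456.2
Σ NₕSₕ = 85275662.3.
n_Southeast = 150·35308456.2/85275662.3 = 62.108... → 62.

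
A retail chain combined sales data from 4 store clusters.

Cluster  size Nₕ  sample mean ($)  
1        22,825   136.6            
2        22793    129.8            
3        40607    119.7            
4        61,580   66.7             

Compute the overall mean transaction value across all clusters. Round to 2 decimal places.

N = 22825 + 22793 + 40607 + 61580 = 147805.
The stratified mean weights each stratum mean by its population share Nₕ/N.
Σ Nₕx̄ₕ = 22825·136.6 + 22793·129.8 + 40607·119.7 + 61580·66.7 = 3117895 + 2958531.4 + 4860657.9 + 4107386 = 15044470.3.
Divide by N: 15044470.3 / 147805 = 101.7859... → 101.79.

101.79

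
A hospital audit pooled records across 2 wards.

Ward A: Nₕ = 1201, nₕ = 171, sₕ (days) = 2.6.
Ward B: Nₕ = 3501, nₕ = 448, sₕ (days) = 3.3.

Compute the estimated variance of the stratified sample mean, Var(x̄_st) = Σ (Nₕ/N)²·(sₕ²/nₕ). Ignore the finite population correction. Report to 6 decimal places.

0.016055

N = 4702; Wₕ = Nₕ/N.
ward A: (1201/4702)²·2.6²/171 = 0.002579119
ward B: (3501/4702)²·3.3²/448 = 0.013476243
Sum = 0.016055362 → 0.016055.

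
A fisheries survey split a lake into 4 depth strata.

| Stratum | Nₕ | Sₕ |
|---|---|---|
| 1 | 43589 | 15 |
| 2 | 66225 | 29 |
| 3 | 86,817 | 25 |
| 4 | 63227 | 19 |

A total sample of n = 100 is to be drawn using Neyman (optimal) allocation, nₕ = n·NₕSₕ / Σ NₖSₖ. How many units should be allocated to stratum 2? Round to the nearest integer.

Σ NₕSₕ = 43589·15 + 66225·29 + 86817·25 + 63227·19 = 5946098.
Share for 2: 1920525/5946098 = 0.32299.
n_2 = 100 × 0.32299 = 32.299... → 32.

32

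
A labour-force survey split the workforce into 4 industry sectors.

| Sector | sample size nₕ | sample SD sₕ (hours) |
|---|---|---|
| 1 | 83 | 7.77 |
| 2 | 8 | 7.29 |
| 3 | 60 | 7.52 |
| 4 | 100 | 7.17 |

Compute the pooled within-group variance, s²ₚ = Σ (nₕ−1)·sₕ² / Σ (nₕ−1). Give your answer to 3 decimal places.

1: (83−1)·7.77² = 82·60.3729 = 4950.5778
2: (8−1)·7.29² = 7·53.1441 = 372.0087
3: (60−1)·7.52² = 59·56.5504 = 3336.4736
4: (100−1)·7.17² = 99·51.4089 = 5089.4811
Numerator = 13748.5412; denominator = Σ(nₕ−1) = 247.
s²ₚ = 13748.5412/247 = 55.66211... → 55.662.

55.662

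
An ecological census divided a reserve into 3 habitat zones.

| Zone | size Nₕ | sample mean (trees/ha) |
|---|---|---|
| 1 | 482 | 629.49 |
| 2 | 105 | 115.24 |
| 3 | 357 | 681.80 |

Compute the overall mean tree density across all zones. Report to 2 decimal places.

N = 482 + 105 + 357 = 944.
The stratified mean weights each stratum mean by its population share Nₕ/N.
Σ Nₕx̄ₕ = 482·629.49 + 105·115.24 + 357·681.80 = 303414.18 + 12100.2 + 243402.6 = 558916.98.
Divide by N: 558916.98 / 944 = 592.0731... → 592.07.

592.07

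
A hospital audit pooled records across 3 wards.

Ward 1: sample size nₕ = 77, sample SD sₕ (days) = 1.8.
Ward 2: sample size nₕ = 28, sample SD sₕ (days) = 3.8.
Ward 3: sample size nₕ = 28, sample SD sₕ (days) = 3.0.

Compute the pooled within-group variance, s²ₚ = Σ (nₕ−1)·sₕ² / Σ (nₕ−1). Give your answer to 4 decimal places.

6.7625

Degrees of freedom: 76 + 27 + 27 = 130.
Σ(nₕ−1)sₕ² = 76·3.24 + 27·14.44 + 27·9 = 879.12.
s²ₚ = 879.12 / 130 = 6.762462... → 6.7625.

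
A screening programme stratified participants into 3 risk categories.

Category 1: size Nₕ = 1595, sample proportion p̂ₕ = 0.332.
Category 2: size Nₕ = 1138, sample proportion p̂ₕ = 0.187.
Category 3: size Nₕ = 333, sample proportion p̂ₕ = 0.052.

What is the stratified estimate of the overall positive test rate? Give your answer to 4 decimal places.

0.2478

N = 1595 + 1138 + 333 = 3066.
Overall proportion = Σ (Nₕ/N)·p̂ₕ.
Σ Nₕp̂ₕ = 529.54 + 212.806 + 17.316 = 759.662.
759.662 / 3066 = 0.247770... → 0.2478.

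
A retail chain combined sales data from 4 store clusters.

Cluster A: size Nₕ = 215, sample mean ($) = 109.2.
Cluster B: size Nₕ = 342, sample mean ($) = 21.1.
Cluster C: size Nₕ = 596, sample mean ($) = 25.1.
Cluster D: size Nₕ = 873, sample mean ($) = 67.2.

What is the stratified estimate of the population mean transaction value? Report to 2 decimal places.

x̄_st = (Σ Nₕx̄ₕ) / (Σ Nₕ) = (215·109.2 + 342·21.1 + 596·25.1 + 873·67.2) / 2026
= 104319.4 / 2026 = 51.4903... → 51.49.

51.49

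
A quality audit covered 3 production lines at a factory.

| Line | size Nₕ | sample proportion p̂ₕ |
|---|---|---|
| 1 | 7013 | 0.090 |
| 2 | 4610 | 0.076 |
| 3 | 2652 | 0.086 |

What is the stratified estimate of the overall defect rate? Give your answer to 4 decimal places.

0.0847

N = 7013 + 4610 + 2652 = 14275.
Overall proportion = Σ (Nₕ/N)·p̂ₕ.
Σ Nₕp̂ₕ = 631.17 + 350.36 + 228.072 = 1209.602.
1209.602 / 14275 = 0.084736... → 0.0847.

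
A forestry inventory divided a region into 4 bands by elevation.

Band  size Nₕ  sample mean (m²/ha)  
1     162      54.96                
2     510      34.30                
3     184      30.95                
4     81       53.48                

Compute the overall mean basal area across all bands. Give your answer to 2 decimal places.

38.87

x̄_st = (Σ Nₕx̄ₕ) / (Σ Nₕ) = (162·54.96 + 510·34.30 + 184·30.95 + 81·53.48) / 937
= 36423.2 / 937 = 38.8721... → 38.87.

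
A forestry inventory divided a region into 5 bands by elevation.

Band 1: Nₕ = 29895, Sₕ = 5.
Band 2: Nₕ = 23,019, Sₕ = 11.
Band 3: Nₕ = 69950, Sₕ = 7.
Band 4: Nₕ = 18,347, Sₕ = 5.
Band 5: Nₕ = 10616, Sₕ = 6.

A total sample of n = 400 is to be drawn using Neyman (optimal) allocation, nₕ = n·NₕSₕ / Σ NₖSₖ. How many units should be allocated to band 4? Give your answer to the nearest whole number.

1: NₕSₕ = 29895·5 = 149475
2: NₕSₕ = 23019·11 = 253209
3: NₕSₕ = 69950·7 = 489650
4: NₕSₕ = 18347·5 = 91735
5: NₕSₕ = 10616·6 = 63696
Σ NₕSₕ = 1047765.
n_4 = 400·91735/1047765 = 35.021... → 35.

35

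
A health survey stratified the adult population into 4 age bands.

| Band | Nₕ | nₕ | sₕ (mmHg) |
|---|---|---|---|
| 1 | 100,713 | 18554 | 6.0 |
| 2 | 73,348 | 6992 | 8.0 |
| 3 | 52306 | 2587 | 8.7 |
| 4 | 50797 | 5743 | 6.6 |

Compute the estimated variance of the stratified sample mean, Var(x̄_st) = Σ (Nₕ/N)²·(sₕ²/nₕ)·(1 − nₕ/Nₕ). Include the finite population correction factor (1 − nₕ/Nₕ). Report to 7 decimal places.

0.0020054

N = 277164. Term for each stratum: Wₕ²sₕ²/nₕ·(1−nₕ/Nₕ).
Var(x̄_st) = 0.0002089931 + 0.0005799271 + 0.0009904723 + 0.0002259679 = 0.0020053604 → 0.0020054.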